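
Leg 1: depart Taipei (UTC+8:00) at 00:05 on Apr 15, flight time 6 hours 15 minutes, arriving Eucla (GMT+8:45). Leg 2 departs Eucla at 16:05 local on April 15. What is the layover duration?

9 hours

Convert departure to UTC: 00:05 − 8:00 = 16:05 UTC on Apr 14.
Add 6 hours and 15 minutes flight time → 22:20 UTC.
Eucla is UTC+8:45, so local arrival = 22:20 + 8:45 = 07:05 on Apr 15.
Layover = 16:05 − 07:05 = 9 hours.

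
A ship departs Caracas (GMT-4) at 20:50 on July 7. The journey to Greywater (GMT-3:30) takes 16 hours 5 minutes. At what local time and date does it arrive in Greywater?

Greywater is 0:30 ahead of Caracas.
After 16 hours 5 minutes it is 12:55 (Jul 8) in Caracas.
Shift by the zone difference: 12:55 + 0:30 = 13:25 on Jul 8 in Greywater.

13:25 on July 8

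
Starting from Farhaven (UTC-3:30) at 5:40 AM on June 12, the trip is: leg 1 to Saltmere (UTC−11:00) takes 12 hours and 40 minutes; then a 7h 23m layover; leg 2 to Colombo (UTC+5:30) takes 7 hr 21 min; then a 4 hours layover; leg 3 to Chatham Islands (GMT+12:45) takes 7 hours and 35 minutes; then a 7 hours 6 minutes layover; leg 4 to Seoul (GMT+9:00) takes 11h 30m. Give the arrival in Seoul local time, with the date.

3:45 AM on Jun 15

Convert departure to UTC: 5:40 AM + 3:30 = 9:10 AM UTC on Jun 12.
Add 12 hours and 40 minutes leg 1 → 9:50 PM UTC.
Add 7 hours 23 minutes layover in Saltmere → 5:13 AM UTC (Jun 13).
Add 7 hours and 21 minutes leg 2 → 12:34 PM UTC.
Add 4 hours layover in Colombo → 4:34 PM UTC.
Add 7 hours and 35 minutes leg 3 → 12:09 AM UTC (Jun 14).
Add 7 hours and 6 minutes layover in Chatham Islands → 7:15 AM UTC.
Add 11 hours 30 minutes leg 4 → 6:45 PM UTC.
Seoul is UTC+9:00, so local arrival = 6:45 PM + 9:00 = 3:45 AM on Jun 15.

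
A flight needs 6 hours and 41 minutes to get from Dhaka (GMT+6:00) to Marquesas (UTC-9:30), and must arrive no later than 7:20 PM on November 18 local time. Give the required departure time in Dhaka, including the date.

4:09 AM on Nov 19

Target arrival in UTC: 7:20 PM + 9:30 = 4:50 AM on Nov 19.
Subtract 6 hours and 41 minutes → departure 10:09 PM UTC on Nov 18.
Dhaka is UTC+6:00: 10:09 PM + 6:00 = 4:09 AM on Nov 19.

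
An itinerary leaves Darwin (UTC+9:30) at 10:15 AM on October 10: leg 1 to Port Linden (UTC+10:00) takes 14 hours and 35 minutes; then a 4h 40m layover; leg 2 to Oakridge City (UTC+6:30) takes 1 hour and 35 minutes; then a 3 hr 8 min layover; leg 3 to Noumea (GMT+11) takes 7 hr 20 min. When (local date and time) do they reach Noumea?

Convert departure to UTC: 10:15 AM − 9:30 = 12:45 AM UTC on Oct 10.
Add 14 hours 35 minutes leg 1 → 3:20 PM UTC.
Add 4 hours and 40 minutes layover in Port Linden → 8:00 PM UTC.
Add 1 hour and 35 minutes leg 2 → 9:35 PM UTC.
Add 3 hours and 8 minutes layover in Oakridge City → 12:43 AM UTC (Oct 11).
Add 7 hours 20 minutes leg 3 → 8:03 AM UTC.
Noumea is UTC+11:00, so local arrival = 8:03 AM + 11:00 = 7:03 PM on Oct 11.

7:03 PM on Oct 11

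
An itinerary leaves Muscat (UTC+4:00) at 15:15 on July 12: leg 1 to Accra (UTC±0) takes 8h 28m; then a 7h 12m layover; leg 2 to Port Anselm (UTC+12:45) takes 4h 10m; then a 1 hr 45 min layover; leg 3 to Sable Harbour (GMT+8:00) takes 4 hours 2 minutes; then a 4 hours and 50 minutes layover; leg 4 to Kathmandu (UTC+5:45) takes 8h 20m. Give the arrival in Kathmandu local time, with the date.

Convert departure to UTC: 15:15 − 4:00 = 11:15 UTC on Jul 12.
Add 8 hours and 28 minutes leg 1 → 19:43 UTC.
Add 7 hours and 12 minutes layover in Accra → 02:55 UTC (Jul 13).
Add 4 hours and 10 minutes leg 2 → 07:05 UTC.
Add 1 hour and 45 minutes layover in Port Anselm → 08:50 UTC.
Add 4 hours 2 minutes leg 3 → 12:52 UTC.
Add 4 hours and 50 minutes layover in Sable Harbour → 17:42 UTC.
Add 8 hours and 20 minutes leg 4 → 02:02 UTC (Jul 14).
Kathmandu is UTC+5:45, so local arrival = 02:02 + 5:45 = 07:47 on Jul 14.

07:47 on July 14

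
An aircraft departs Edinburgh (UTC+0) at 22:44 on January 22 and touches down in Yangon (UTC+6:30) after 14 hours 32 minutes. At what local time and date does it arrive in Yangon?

19:46 on January 23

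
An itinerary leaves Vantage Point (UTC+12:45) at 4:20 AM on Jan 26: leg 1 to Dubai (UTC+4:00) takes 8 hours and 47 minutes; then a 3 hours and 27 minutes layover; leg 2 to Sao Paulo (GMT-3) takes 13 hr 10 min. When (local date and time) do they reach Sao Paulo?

1:59 PM on January 26

Convert departure to UTC: 4:20 AM − 12:45 = 3:35 PM UTC on Jan 25.
Add 8 hours and 47 minutes leg 1 → 12:22 AM UTC (Jan 26).
Add 3 hours 27 minutes layover in Dubai → 3:49 AM UTC.
Add 13 hours 10 minutes leg 2 → 4:59 PM UTC.
Sao Paulo is UTC−3:00, so local arrival = 4:59 PM − 3:00 = 1:59 PM on Jan 26.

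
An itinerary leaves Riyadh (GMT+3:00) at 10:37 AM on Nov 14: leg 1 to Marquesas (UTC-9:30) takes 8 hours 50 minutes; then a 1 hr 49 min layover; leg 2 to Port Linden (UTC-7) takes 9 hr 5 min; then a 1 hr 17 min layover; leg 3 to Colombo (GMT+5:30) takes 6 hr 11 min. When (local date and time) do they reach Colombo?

4:19 PM on November 15

Convert departure to UTC: 10:37 AM − 3:00 = 7:37 AM UTC on Nov 14.
Add 8 hours and 50 minutes leg 1 → 4:27 PM UTC.
Add 1 hour and 49 minutes layover in Marquesas → 6:16 PM UTC.
Add 9 hours 5 minutes leg 2 → 3:21 AM UTC (Nov 15).
Add 1 hour 17 minutes layover in Port Linden → 4:38 AM UTC.
Add 6 hours and 11 minutes leg 3 → 10:49 AM UTC.
Colombo is UTC+5:30, so local arrival = 10:49 AM + 5:30 = 4:19 PM on Nov 15.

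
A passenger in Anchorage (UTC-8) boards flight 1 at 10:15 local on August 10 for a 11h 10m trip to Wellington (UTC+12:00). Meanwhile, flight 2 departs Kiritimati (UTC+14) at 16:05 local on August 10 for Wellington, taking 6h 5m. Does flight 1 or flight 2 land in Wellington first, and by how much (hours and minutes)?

Flight 1 in UTC: 10:15 + 8:00 = 18:15 on Aug 10.
+11 hours 10 minutes → arrive 05:25 UTC on Aug 11.
Flight 2 in UTC: 16:05 − 14:00 = 02:05 on Aug 10.
+6 hours 5 minutes → arrive 08:10 UTC on Aug 10.
Flight 2 lands earlier by 21 hours 15 minutes.

the second, by 21 hours 15 minutes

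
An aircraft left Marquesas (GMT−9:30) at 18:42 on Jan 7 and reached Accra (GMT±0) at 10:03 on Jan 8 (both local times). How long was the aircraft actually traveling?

5 hours 51 minutes

Departure in UTC: 18:42 + 9:30 = 04:12 on Jan 8.
Arrival is already UTC: 10:03 on Jan 8.
Elapsed = 10:03 − 04:12 = 5 hours 51 minutes.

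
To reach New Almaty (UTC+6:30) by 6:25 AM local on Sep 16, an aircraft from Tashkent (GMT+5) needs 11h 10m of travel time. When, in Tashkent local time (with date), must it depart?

Target arrival in UTC: 6:25 AM − 6:30 = 11:55 PM on Sep 15.
Subtract 11 hours and 10 minutes → departure 12:45 PM UTC on Sep 15.
Tashkent is UTC+5:00: 12:45 PM + 5:00 = 5:45 PM on Sep 15.

5:45 PM on Sep 15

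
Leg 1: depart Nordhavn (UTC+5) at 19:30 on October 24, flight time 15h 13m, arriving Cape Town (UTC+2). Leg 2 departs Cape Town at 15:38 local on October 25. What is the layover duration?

7 hours 55 minutes

Convert departure to UTC: 19:30 − 5:00 = 14:30 UTC on Oct 24.
Add 15 hours and 13 minutes flight time → 05:43 UTC (Oct 25).
Cape Town is UTC+2:00, so local arrival = 05:43 + 2:00 = 07:43 on Oct 25.
Layover = 15:38 − 07:43 = 7 hours 55 minutes.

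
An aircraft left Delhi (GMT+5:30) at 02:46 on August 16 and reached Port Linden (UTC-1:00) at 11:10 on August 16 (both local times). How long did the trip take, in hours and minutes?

Departure in UTC: 02:46 − 5:30 = 21:16 on Aug 15.
Arrival in UTC: 11:10 + 1:00 = 12:10 on Aug 16.
Elapsed = 12:10 − 21:16 (+1 day) = 14 hours 54 minutes.

14 hours 54 minutes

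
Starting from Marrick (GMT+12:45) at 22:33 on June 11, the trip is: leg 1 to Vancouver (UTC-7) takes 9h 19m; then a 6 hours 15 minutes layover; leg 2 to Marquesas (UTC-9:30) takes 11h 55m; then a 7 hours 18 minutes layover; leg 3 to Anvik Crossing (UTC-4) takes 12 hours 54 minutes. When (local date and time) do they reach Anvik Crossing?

05:29 on Jun 13

Convert departure to UTC: 22:33 − 12:45 = 09:48 UTC on Jun 11.
Add 9 hours 19 minutes leg 1 → 19:07 UTC.
Add 6 hours 15 minutes layover in Vancouver → 01:22 UTC (Jun 12).
Add 11 hours 55 minutes leg 2 → 13:17 UTC.
Add 7 hours and 18 minutes layover in Marquesas → 20:35 UTC.
Add 12 hours and 54 minutes leg 3 → 09:29 UTC (Jun 13).
Anvik Crossing is UTC−4:00, so local arrival = 09:29 − 4:00 = 05:29 on Jun 13.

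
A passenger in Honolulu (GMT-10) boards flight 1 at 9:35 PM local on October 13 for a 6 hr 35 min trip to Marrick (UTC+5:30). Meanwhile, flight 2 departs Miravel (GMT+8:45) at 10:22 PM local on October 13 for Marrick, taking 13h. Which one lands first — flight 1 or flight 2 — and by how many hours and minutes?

Flight 1 in UTC: 9:35 PM + 10:00 = 7:35 AM on Oct 14.
+6 hours 35 minutes → arrive 2:10 PM UTC on Oct 14.
Flight 2 in UTC: 10:22 PM − 8:45 = 1:37 PM on Oct 13.
+13 hours → arrive 2:37 AM UTC on Oct 14.
Flight 2 lands earlier by 11 hours 33 minutes.

the second, by 11 hours 33 minutes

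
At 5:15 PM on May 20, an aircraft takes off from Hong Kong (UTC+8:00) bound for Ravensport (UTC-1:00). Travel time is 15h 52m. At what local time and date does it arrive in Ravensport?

12:07 AM on May 21

Ravensport is 9:00 behind Hong Kong.
After 15 hours 52 minutes it is 9:07 AM (May 21) in Hong Kong.
Shift by the zone difference: 9:07 AM − 9:00 = 12:07 AM on May 21 in Ravensport.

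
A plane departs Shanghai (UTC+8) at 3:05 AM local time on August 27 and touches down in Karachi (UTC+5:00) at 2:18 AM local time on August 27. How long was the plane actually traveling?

2 hours 13 minutes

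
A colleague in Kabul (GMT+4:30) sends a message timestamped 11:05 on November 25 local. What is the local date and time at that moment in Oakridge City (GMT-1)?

05:35 on November 25

Oakridge City is 5:30 behind Kabul.
Shift by the zone difference: 11:05 − 5:30 = 05:35 on Nov 25 in Oakridge City.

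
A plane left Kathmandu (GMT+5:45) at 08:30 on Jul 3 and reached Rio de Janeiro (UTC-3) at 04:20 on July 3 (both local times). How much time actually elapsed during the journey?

Rio de Janeiro is 8:45 behind Kathmandu.
Clock-face elapsed time (ignoring zones) is −4 hours 10 minutes.
Actual elapsed = −4 hours 10 minutes + 8:45 = 4 hours 35 minutes.

4 hours 35 minutes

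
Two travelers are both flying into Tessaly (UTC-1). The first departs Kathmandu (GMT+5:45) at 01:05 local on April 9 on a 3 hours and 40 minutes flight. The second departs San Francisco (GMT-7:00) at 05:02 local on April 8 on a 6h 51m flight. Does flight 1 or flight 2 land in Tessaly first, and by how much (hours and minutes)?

the second, by 4 hours 7 minutes

Flight 1 in UTC: 01:05 − 5:45 = 19:20 on Apr 8.
+3 hours 40 minutes → arrive 23:00 UTC on Apr 8.
Flight 2 in UTC: 05:02 + 7:00 = 12:02 on Apr 8.
+6 hours 51 minutes → arrive 18:53 UTC on Apr 8.
Flight 2 lands earlier by 4 hours 7 minutes.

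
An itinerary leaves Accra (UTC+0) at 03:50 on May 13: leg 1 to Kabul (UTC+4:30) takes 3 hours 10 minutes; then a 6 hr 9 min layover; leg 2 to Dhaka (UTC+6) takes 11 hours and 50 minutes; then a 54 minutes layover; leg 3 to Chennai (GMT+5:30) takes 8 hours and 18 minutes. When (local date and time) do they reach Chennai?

15:41 on May 14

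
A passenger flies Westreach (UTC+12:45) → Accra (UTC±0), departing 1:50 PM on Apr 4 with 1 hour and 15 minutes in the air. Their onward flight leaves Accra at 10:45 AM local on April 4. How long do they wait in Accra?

8 hours 25 minutes

Convert departure to UTC: 1:50 PM − 12:45 = 1:05 AM UTC on Apr 4.
Add 1 hour 15 minutes flight time → 2:20 AM UTC.
Accra is UTC+0, so local arrival is the same: 2:20 AM on Apr 4.
Layover = 10:45 AM − 2:20 AM = 8 hours 25 minutes.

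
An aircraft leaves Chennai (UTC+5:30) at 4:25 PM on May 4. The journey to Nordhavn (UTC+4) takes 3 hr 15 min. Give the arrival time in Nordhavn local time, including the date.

Convert departure to UTC: 4:25 PM − 5:30 = 10:55 AM UTC on May 4.
Add 3 hours and 15 minutes travel time → 2:10 PM UTC.
Nordhavn is UTC+4:00, so local arrival = 2:10 PM + 4:00 = 6:10 PM on May 4.

6:10 PM on May 4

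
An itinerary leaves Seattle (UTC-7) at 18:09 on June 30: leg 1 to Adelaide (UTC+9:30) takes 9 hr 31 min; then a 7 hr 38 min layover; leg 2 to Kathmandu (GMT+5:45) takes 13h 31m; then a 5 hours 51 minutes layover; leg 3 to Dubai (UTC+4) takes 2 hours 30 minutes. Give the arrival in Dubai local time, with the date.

20:10 on Jul 2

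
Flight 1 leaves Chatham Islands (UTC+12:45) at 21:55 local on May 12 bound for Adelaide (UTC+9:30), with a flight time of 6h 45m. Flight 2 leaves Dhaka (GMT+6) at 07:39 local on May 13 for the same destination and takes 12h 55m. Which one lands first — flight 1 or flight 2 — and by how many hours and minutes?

the first, by 22 hours 39 minutes

Flight 1 in UTC: 21:55 − 12:45 = 09:10 on May 12.
+6 hours and 45 minutes → arrive 15:55 UTC on May 12.
Flight 2 in UTC: 07:39 − 6:00 = 01:39 on May 13.
+12 hours 55 minutes → arrive 14:34 UTC on May 13.
Flight 1 lands earlier by 22 hours 39 minutes.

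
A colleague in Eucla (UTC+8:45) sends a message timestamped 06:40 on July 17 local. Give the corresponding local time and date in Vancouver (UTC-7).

14:55 on Jul 16

In UTC: 06:40 − 8:45 = 21:55 on Jul 16.
Vancouver is UTC−7:00: 21:55 − 7:00 = 14:55 on Jul 16.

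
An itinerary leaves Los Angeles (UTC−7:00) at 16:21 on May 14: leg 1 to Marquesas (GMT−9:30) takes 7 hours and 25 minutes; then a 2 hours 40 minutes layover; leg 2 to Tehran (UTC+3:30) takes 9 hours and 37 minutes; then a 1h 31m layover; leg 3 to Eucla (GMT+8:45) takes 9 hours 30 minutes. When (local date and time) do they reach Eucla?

14:49 on May 16

Convert departure to UTC: 16:21 + 7:00 = 23:21 UTC on May 14.
Add 7 hours and 25 minutes leg 1 → 06:46 UTC (May 15).
Add 2 hours 40 minutes layover in Marquesas → 09:26 UTC.
Add 9 hours 37 minutes leg 2 → 19:03 UTC.
Add 1 hour 31 minutes layover in Tehran → 20:34 UTC.
Add 9 hours and 30 minutes leg 3 → 06:04 UTC (May 16).
Eucla is UTC+8:45, so local arrival = 06:04 + 8:45 = 14:49 on May 16.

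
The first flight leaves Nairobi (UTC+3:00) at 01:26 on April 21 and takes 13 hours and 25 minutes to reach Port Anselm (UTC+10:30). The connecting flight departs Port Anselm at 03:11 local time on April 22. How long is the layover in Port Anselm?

Convert departure to UTC: 01:26 − 3:00 = 22:26 UTC on Apr 20.
Add 13 hours 25 minutes flight time → 11:51 UTC (Apr 21).
Port Anselm is UTC+10:30, so local arrival = 11:51 + 10:30 = 22:21 on Apr 21.
Layover = 03:11 − 22:21 (+1 day) = 4 hours 50 minutes.

4 hours 50 minutes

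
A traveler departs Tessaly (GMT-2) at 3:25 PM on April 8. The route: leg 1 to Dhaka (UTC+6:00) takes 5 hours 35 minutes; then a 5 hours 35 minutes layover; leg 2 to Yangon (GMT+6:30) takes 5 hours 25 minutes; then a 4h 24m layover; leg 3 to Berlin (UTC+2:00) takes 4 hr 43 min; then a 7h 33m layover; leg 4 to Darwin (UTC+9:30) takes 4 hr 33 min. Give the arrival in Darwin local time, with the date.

4:43 PM on Apr 10

Convert departure to UTC: 3:25 PM + 2:00 = 5:25 PM UTC on Apr 8.
Add 5 hours and 35 minutes leg 1 → 11:00 PM UTC.
Add 5 hours and 35 minutes layover in Dhaka → 4:35 AM UTC (Apr 9).
Add 5 hours and 25 minutes leg 2 → 10:00 AM UTC.
Add 4 hours 24 minutes layover in Yangon → 2:24 PM UTC.
Add 4 hours 43 minutes leg 3 → 7:07 PM UTC.
Add 7 hours and 33 minutes layover in Berlin → 2:40 AM UTC (Apr 10).
Add 4 hours 33 minutes leg 4 → 7:13 AM UTC.
Darwin is UTC+9:30, so local arrival = 7:13 AM + 9:30 = 4:43 PM on Apr 10.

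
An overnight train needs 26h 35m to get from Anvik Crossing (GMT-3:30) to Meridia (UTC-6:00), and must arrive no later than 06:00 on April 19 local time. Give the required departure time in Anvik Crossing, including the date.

05:55 on Apr 18

Target arrival in UTC: 06:00 + 6:00 = 12:00 on Apr 19.
Subtract 26 hours and 35 minutes → departure 09:25 UTC on Apr 18.
Anvik Crossing is UTC−3:30: 09:25 − 3:30 = 05:55 on Apr 18.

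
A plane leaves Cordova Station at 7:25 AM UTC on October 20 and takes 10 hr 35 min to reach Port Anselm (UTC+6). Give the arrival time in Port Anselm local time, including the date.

12:00 AM on October 21

Departure is given in UTC: 7:25 AM on Oct 20.
Add 10 hours 35 minutes → 6:00 PM UTC.
Port Anselm is UTC+6:00: 6:00 PM + 6:00 = 12:00 AM on Oct 21.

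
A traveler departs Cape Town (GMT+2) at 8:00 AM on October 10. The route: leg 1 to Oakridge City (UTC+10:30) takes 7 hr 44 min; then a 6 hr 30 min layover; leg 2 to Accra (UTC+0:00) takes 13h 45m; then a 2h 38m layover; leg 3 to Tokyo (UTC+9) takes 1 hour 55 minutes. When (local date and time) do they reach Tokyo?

11:32 PM on Oct 11

Convert departure to UTC: 8:00 AM − 2:00 = 6:00 AM UTC on Oct 10.
Add 7 hours and 44 minutes leg 1 → 1:44 PM UTC.
Add 6 hours 30 minutes layover in Oakridge City → 8:14 PM UTC.
Add 13 hours 45 minutes leg 2 → 9:59 AM UTC (Oct 11).
Add 2 hours 38 minutes layover in Accra → 12:37 PM UTC.
Add 1 hour and 55 minutes leg 3 → 2:32 PM UTC.
Tokyo is UTC+9:00, so local arrival = 2:32 PM + 9:00 = 11:32 PM on Oct 11.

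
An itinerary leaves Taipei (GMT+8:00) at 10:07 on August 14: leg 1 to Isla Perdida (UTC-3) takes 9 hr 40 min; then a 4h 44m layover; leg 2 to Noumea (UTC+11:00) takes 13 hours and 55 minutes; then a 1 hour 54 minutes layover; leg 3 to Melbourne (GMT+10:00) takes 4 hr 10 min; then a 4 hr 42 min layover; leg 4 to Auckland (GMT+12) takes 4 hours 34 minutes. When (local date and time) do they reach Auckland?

09:46 on Aug 16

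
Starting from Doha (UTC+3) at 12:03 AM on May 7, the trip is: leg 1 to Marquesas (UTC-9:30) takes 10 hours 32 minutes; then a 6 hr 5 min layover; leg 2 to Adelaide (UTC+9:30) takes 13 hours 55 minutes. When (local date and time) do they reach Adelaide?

1:05 PM on May 8

Convert departure to UTC: 12:03 AM − 3:00 = 9:03 PM UTC on May 6.
Add 10 hours 32 minutes leg 1 → 7:35 AM UTC (May 7).
Add 6 hours 5 minutes layover in Marquesas → 1:40 PM UTC.
Add 13 hours and 55 minutes leg 2 → 3:35 AM UTC (May 8).
Adelaide is UTC+9:30, so local arrival = 3:35 AM + 9:30 = 1:05 PM on May 8.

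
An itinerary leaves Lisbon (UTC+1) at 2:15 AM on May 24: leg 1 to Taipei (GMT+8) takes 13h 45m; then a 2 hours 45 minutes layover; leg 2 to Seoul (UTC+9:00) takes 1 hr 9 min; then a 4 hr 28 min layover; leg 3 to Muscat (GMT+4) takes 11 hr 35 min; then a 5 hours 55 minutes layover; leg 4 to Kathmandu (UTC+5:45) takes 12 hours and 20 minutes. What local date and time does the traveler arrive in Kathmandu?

10:57 AM on May 26

Convert departure to UTC: 2:15 AM − 1:00 = 1:15 AM UTC on May 24.
Add 13 hours and 45 minutes leg 1 → 3:00 PM UTC.
Add 2 hours and 45 minutes layover in Taipei → 5:45 PM UTC.
Add 1 hour 9 minutes leg 2 → 6:54 PM UTC.
Add 4 hours 28 minutes layover in Seoul → 11:22 PM UTC.
Add 11 hours and 35 minutes leg 3 → 10:57 AM UTC (May 25).
Add 5 hours and 55 minutes layover in Muscat → 4:52 PM UTC.
Add 12 hours 20 minutes leg 4 → 5:12 AM UTC (May 26).
Kathmandu is UTC+5:45, so local arrival = 5:12 AM + 5:45 = 10:57 AM on May 26.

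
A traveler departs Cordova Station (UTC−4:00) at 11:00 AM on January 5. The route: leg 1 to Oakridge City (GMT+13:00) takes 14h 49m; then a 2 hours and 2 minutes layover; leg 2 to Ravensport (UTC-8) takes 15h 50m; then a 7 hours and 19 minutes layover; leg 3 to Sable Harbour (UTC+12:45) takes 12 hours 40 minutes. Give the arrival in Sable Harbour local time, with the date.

8:25 AM on Jan 8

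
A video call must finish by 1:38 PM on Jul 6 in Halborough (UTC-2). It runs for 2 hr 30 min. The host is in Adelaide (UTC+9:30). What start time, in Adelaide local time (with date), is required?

10:38 PM on July 6

Target end time in UTC: 1:38 PM + 2:00 = 3:38 PM on Jul 6.
Subtract 2 hours 30 minutes → start 1:08 PM UTC on Jul 6.
Adelaide is UTC+9:30: 1:08 PM + 9:30 = 10:38 PM on Jul 6.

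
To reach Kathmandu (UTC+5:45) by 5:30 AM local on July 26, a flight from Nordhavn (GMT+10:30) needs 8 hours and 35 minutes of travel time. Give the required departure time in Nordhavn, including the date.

Target arrival in UTC: 5:30 AM − 5:45 = 11:45 PM on Jul 25.
Subtract 8 hours 35 minutes → departure 3:10 PM UTC on Jul 25.
Nordhavn is UTC+10:30: 3:10 PM + 10:30 = 1:40 AM on Jul 26.

1:40 AM on Jul 26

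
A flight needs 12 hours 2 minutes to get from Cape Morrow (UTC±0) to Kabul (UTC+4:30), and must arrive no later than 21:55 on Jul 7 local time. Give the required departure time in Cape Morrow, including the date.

05:23 on July 7

Target arrival in UTC: 21:55 − 4:30 = 17:25 on Jul 7.
Subtract 12 hours 2 minutes → departure 05:23 UTC on Jul 7.
Cape Morrow is UTC+0, so departure is 05:23 on Jul 7.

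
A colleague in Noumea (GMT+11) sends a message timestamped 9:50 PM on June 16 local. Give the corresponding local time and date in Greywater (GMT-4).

In UTC: 9:50 PM − 11:00 = 10:50 AM on Jun 16.
Greywater is UTC−4:00: 10:50 AM − 4:00 = 6:50 AM on Jun 16.

6:50 AM on June 16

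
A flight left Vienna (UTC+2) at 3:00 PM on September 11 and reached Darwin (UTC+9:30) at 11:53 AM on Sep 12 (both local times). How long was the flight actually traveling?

Departure in UTC: 3:00 PM − 2:00 = 1:00 PM on Sep 11.
Arrival in UTC: 11:53 AM − 9:30 = 2:23 AM on Sep 12.
Elapsed = 2:23 AM − 1:00 PM (+1 day) = 13 hours 23 minutes.

13 hours 23 minutes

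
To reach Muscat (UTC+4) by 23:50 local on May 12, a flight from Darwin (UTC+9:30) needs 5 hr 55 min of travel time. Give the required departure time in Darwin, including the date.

23:25 on May 12

Target arrival in UTC: 23:50 − 4:00 = 19:50 on May 12.
Subtract 5 hours and 55 minutes → departure 13:55 UTC on May 12.
Darwin is UTC+9:30: 13:55 + 9:30 = 23:25 on May 12.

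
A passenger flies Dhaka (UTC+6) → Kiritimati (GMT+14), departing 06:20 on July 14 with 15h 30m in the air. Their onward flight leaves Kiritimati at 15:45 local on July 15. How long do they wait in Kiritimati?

Convert departure to UTC: 06:20 − 6:00 = 00:20 UTC on Jul 14.
Add 15 hours 30 minutes flight time → 15:50 UTC.
Kiritimati is UTC+14:00, so local arrival = 15:50 + 14:00 = 05:50 on Jul 15.
Layover = 15:45 − 05:50 = 9 hours 55 minutes.

9 hours 55 minutes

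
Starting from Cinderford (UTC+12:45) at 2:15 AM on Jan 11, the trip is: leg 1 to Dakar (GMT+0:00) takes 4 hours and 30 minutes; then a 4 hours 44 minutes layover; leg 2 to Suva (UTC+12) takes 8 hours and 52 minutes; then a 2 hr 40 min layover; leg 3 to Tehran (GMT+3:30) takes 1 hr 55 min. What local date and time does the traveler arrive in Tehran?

Convert departure to UTC: 2:15 AM − 12:45 = 1:30 PM UTC on Jan 10.
Add 4 hours and 30 minutes leg 1 → 6:00 PM UTC.
Add 4 hours and 44 minutes layover in Dakar → 10:44 PM UTC.
Add 8 hours 52 minutes leg 2 → 7:36 AM UTC (Jan 11).
Add 2 hours 40 minutes layover in Suva → 10:16 AM UTC.
Add 1 hour 55 minutes leg 3 → 12:11 PM UTC.
Tehran is UTC+3:30, so local arrival = 12:11 PM + 3:30 = 3:41 PM on Jan 11.

3:41 PM on January 11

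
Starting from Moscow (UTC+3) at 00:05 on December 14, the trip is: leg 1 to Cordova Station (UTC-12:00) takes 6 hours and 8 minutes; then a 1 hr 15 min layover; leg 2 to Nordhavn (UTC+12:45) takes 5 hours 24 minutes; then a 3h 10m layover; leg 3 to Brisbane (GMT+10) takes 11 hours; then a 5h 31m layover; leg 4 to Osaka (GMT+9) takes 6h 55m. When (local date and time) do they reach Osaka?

Convert departure to UTC: 00:05 − 3:00 = 21:05 UTC on Dec 13.
Add 6 hours 8 minutes leg 1 → 03:13 UTC (Dec 14).
Add 1 hour 15 minutes layover in Cordova Station → 04:28 UTC.
Add 5 hours and 24 minutes leg 2 → 09:52 UTC.
Add 3 hours and 10 minutes layover in Nordhavn → 13:02 UTC.
Add 11 hours leg 3 → 00:02 UTC (Dec 15).
Add 5 hours 31 minutes layover in Brisbane → 05:33 UTC.
Add 6 hours and 55 minutes leg 4 → 12:28 UTC.
Osaka is UTC+9:00, so local arrival = 12:28 + 9:00 = 21:28 on Dec 15.

21:28 on December 15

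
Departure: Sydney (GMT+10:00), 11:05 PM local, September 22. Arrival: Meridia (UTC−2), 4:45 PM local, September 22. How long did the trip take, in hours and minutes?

5 hours 40 minutes

Meridia is 12:00 behind Sydney.
Clock-face elapsed time (ignoring zones) is −6 hours 20 minutes.
Actual elapsed = −6 hours 20 minutes + 12:00 = 5 hours 40 minutes.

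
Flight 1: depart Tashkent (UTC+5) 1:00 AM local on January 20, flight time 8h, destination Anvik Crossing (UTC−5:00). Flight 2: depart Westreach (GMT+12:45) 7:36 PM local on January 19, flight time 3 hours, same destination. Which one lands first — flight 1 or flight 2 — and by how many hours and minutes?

the second, by 18 hours 9 minutes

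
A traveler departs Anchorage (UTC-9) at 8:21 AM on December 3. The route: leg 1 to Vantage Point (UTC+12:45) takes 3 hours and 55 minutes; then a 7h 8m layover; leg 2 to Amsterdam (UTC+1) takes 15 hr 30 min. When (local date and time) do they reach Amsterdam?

8:54 PM on December 4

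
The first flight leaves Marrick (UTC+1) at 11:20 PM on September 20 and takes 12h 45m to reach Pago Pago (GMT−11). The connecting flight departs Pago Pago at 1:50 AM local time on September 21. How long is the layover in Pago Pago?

1 hour 45 minutes

Convert departure to UTC: 11:20 PM − 1:00 = 10:20 PM UTC on Sep 20.
Add 12 hours and 45 minutes flight time → 11:05 AM UTC (Sep 21).
Pago Pago is UTC−11:00, so local arrival = 11:05 AM − 11:00 = 12:05 AM on Sep 21.
Layover = 1:50 AM − 12:05 AM = 1 hour 45 minutes.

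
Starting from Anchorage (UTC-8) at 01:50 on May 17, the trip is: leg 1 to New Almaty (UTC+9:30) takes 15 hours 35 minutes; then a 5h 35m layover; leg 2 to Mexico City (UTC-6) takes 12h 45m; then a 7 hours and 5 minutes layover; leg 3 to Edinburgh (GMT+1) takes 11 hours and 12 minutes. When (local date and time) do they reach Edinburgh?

15:02 on May 19

Convert departure to UTC: 01:50 + 8:00 = 09:50 UTC on May 17.
Add 15 hours 35 minutes leg 1 → 01:25 UTC (May 18).
Add 5 hours 35 minutes layover in New Almaty → 07:00 UTC.
Add 12 hours 45 minutes leg 2 → 19:45 UTC.
Add 7 hours 5 minutes layover in Mexico City → 02:50 UTC (May 19).
Add 11 hours and 12 minutes leg 3 → 14:02 UTC.
Edinburgh is UTC+1:00, so local arrival = 14:02 + 1:00 = 15:02 on May 19.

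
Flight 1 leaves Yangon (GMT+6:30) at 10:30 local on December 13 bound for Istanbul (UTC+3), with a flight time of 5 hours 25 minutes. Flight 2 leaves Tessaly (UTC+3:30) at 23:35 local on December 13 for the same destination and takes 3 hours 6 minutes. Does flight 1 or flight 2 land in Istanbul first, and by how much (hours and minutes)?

Flight 1 in UTC: 10:30 − 6:30 = 04:00 on Dec 13.
+5 hours 25 minutes → arrive 09:25 UTC on Dec 13.
Flight 2 in UTC: 23:35 − 3:30 = 20:05 on Dec 13.
+3 hours 6 minutes → arrive 23:11 UTC on Dec 13.
Flight 1 lands earlier by 13 hours 46 minutes.

the first, by 13 hours 46 minutes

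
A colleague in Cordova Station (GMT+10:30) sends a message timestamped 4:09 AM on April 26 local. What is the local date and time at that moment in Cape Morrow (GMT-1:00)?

4:39 PM on Apr 25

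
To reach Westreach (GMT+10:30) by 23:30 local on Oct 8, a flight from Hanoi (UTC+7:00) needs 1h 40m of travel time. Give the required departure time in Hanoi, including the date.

18:20 on Oct 8

Target arrival in UTC: 23:30 − 10:30 = 13:00 on Oct 8.
Subtract 1 hour and 40 minutes → departure 11:20 UTC on Oct 8.
Hanoi is UTC+7:00: 11:20 + 7:00 = 18:20 on Oct 8.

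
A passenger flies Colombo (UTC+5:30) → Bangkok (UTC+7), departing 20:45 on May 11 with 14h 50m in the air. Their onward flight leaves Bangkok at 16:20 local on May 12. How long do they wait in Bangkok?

3 hours 15 minutes

Convert departure to UTC: 20:45 − 5:30 = 15:15 UTC on May 11.
Add 14 hours 50 minutes flight time → 06:05 UTC (May 12).
Bangkok is UTC+7:00, so local arrival = 06:05 + 7:00 = 13:05 on May 12.
Layover = 16:20 − 13:05 = 3 hours 15 minutes.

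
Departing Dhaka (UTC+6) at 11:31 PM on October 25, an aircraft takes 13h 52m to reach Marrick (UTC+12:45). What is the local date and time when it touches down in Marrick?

8:08 PM on October 26

Convert departure to UTC: 11:31 PM − 6:00 = 5:31 PM UTC on Oct 25.
Add 13 hours 52 minutes travel time → 7:23 AM UTC (Oct 26).
Marrick is UTC+12:45, so local arrival = 7:23 AM + 12:45 = 8:08 PM on Oct 26.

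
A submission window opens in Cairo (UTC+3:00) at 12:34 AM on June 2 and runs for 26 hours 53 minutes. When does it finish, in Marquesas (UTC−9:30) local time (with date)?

2:57 PM on Jun 2

Marquesas is 12:30 behind Cairo.
After 26 hours 53 minutes it is 3:27 AM (Jun 3) in Cairo.
Shift by the zone difference: 3:27 AM − 12:30 = 2:57 PM on Jun 2 in Marquesas.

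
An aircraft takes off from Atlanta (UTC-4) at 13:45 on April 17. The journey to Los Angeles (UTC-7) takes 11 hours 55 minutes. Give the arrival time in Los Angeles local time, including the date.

22:40 on April 17

Convert departure to UTC: 13:45 + 4:00 = 17:45 UTC on Apr 17.
Add 11 hours 55 minutes travel time → 05:40 UTC (Apr 18).
Los Angeles is UTC−7:00, so local arrival = 05:40 − 7:00 = 22:40 on Apr 17.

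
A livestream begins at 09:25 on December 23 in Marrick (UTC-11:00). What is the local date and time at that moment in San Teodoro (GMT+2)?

In UTC: 09:25 + 11:00 = 20:25 on Dec 23.
San Teodoro is UTC+2:00: 20:25 + 2:00 = 22:25 on Dec 23.

22:25 on December 23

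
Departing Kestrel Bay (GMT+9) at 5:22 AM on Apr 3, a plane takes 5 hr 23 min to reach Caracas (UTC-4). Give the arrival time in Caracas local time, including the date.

9:45 PM on April 2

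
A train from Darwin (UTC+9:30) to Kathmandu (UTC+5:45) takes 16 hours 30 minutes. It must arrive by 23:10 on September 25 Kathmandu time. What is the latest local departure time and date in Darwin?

Target arrival in UTC: 23:10 − 5:45 = 17:25 on Sep 25.
Subtract 16 hours and 30 minutes → departure 00:55 UTC on Sep 25.
Darwin is UTC+9:30: 00:55 + 9:30 = 10:25 on Sep 25.

10:25 on September 25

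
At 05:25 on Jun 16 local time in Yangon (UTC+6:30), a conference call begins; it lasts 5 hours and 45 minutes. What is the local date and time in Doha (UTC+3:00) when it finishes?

07:40 on Jun 16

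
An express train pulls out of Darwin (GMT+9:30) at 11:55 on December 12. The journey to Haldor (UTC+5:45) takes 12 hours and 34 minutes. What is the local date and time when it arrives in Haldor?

Haldor is 3:45 behind Darwin.
After 12 hours and 34 minutes it is 00:29 (Dec 13) in Darwin.
Shift by the zone difference: 00:29 − 3:45 = 20:44 on Dec 12 in Haldor.

20:44 on December 12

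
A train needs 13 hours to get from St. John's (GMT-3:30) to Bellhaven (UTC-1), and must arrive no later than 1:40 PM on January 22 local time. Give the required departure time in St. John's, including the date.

10:10 PM on Jan 21

Target arrival in UTC: 1:40 PM + 1:00 = 2:40 PM on Jan 22.
Subtract 13 hours → departure 1:40 AM UTC on Jan 22.
St. John's is UTC−3:30: 1:40 AM − 3:30 = 10:10 PM on Jan 21.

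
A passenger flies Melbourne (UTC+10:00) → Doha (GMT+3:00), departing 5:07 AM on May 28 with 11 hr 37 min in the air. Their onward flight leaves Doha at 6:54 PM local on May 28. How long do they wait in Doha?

Convert departure to UTC: 5:07 AM − 10:00 = 7:07 PM UTC on May 27.
Add 11 hours and 37 minutes flight time → 6:44 AM UTC (May 28).
Doha is UTC+3:00, so local arrival = 6:44 AM + 3:00 = 9:44 AM on May 28.
Layover = 6:54 PM − 9:44 AM = 9 hours 10 minutes.

9 hours 10 minutes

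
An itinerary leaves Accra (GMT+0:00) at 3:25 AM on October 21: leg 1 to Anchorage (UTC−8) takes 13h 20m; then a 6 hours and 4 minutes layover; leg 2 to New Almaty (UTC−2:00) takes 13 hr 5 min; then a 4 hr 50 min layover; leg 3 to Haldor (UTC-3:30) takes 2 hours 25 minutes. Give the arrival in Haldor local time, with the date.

3:39 PM on Oct 22

Accra is at UTC+0, so departure is already 3:25 AM UTC on Oct 21.
Add 13 hours 20 minutes leg 1 → 4:45 PM UTC.
Add 6 hours 4 minutes layover in Anchorage → 10:49 PM UTC.
Add 13 hours and 5 minutes leg 2 → 11:54 AM UTC (Oct 22).
Add 4 hours 50 minutes layover in New Almaty → 4:44 PM UTC.
Add 2 hours 25 minutes leg 3 → 7:09 PM UTC.
Haldor is UTC−3:30, so local arrival = 7:09 PM − 3:30 = 3:39 PM on Oct 22.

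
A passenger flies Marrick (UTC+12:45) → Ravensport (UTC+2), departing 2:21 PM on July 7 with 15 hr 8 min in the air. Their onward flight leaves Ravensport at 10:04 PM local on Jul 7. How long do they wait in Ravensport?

Convert departure to UTC: 2:21 PM − 12:45 = 1:36 AM UTC on Jul 7.
Add 15 hours and 8 minutes flight time → 4:44 PM UTC.
Ravensport is UTC+2:00, so local arrival = 4:44 PM + 2:00 = 6:44 PM on Jul 7.
Layover = 10:04 PM − 6:44 PM = 3 hours 20 minutes.

3 hours 20 minutes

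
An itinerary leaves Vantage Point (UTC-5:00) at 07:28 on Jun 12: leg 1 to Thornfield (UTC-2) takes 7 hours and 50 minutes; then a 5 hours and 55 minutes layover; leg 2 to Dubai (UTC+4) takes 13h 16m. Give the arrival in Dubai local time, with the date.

Convert departure to UTC: 07:28 + 5:00 = 12:28 UTC on Jun 12.
Add 7 hours 50 minutes leg 1 → 20:18 UTC.
Add 5 hours and 55 minutes layover in Thornfield → 02:13 UTC (Jun 13).
Add 13 hours and 16 minutes leg 2 → 15:29 UTC.
Dubai is UTC+4:00, so local arrival = 15:29 + 4:00 = 19:29 on Jun 13.

19:29 on June 13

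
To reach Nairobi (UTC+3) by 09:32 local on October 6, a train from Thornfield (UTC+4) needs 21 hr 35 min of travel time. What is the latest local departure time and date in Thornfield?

Target arrival in UTC: 09:32 − 3:00 = 06:32 on Oct 6.
Subtract 21 hours and 35 minutes → departure 08:57 UTC on Oct 5.
Thornfield is UTC+4:00: 08:57 + 4:00 = 12:57 on Oct 5.

12:57 on October 5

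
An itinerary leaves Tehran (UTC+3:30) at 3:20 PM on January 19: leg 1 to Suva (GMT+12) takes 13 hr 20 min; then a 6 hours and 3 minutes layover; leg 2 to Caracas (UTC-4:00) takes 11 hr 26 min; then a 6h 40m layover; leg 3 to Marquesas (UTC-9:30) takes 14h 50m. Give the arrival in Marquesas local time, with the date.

6:39 AM on January 21

Convert departure to UTC: 3:20 PM − 3:30 = 11:50 AM UTC on Jan 19.
Add 13 hours 20 minutes leg 1 → 1:10 AM UTC (Jan 20).
Add 6 hours and 3 minutes layover in Suva → 7:13 AM UTC.
Add 11 hours and 26 minutes leg 2 → 6:39 PM UTC.
Add 6 hours 40 minutes layover in Caracas → 1:19 AM UTC (Jan 21).
Add 14 hours and 50 minutes leg 3 → 4:09 PM UTC.
Marquesas is UTC−9:30, so local arrival = 4:09 PM − 9:30 = 6:39 AM on Jan 21.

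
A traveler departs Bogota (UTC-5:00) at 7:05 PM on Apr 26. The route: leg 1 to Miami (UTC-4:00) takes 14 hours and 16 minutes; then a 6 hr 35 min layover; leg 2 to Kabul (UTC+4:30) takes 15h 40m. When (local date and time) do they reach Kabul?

Convert departure to UTC: 7:05 PM + 5:00 = 12:05 AM UTC on Apr 27.
Add 14 hours 16 minutes leg 1 → 2:21 PM UTC.
Add 6 hours and 35 minutes layover in Miami → 8:56 PM UTC.
Add 15 hours and 40 minutes leg 2 → 12:36 PM UTC (Apr 28).
Kabul is UTC+4:30, so local arrival = 12:36 PM + 4:30 = 5:06 PM on Apr 28.

5:06 PM on April 28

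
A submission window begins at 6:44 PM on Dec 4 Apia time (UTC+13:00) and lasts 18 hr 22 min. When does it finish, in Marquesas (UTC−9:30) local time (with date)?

2:36 PM on December 4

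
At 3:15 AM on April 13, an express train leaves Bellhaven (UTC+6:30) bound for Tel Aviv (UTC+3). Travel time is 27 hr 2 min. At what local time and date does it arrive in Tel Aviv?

Convert departure to UTC: 3:15 AM − 6:30 = 8:45 PM UTC on Apr 12.
Add 27 hours 2 minutes travel time → 11:47 PM UTC (Apr 13).
Tel Aviv is UTC+3:00, so local arrival = 11:47 PM + 3:00 = 2:47 AM on Apr 14.

2:47 AM on Apr 14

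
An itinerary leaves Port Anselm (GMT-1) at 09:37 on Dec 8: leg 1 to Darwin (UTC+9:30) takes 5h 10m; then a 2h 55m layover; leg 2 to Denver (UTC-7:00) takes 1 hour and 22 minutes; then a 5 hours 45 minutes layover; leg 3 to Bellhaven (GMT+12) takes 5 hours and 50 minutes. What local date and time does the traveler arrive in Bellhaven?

Convert departure to UTC: 09:37 + 1:00 = 10:37 UTC on Dec 8.
Add 5 hours and 10 minutes leg 1 → 15:47 UTC.
Add 2 hours 55 minutes layover in Darwin → 18:42 UTC.
Add 1 hour and 22 minutes leg 2 → 20:04 UTC.
Add 5 hours 45 minutes layover in Denver → 01:49 UTC (Dec 9).
Add 5 hours and 50 minutes leg 3 → 07:39 UTC.
Bellhaven is UTC+12:00, so local arrival = 07:39 + 12:00 = 19:39 on Dec 9.

19:39 on December 9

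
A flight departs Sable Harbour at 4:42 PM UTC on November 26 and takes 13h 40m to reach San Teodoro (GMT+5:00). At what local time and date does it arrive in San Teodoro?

Departure is given in UTC: 4:42 PM on Nov 26.
Add 13 hours 40 minutes → 6:22 AM UTC (Nov 27).
San Teodoro is UTC+5:00: 6:22 AM + 5:00 = 11:22 AM on Nov 27.

11:22 AM on November 27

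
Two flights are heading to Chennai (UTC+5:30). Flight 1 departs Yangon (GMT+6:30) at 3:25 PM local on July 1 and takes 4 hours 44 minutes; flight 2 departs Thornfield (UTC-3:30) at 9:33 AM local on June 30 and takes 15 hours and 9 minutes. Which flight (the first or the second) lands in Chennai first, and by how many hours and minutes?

the second, by 9 hours 27 minutes

Flight 1 in UTC: 3:25 PM − 6:30 = 8:55 AM on Jul 1.
+4 hours and 44 minutes → arrive 1:39 PM UTC on Jul 1.
Flight 2 in UTC: 9:33 AM + 3:30 = 1:03 PM on Jun 30.
+15 hours 9 minutes → arrive 4:12 AM UTC on Jul 1.
Flight 2 lands earlier by 9 hours 27 minutes.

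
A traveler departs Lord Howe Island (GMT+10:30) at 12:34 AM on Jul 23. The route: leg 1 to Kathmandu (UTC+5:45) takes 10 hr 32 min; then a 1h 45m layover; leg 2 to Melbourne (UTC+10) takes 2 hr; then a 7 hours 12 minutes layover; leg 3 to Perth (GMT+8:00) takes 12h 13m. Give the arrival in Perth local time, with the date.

Convert departure to UTC: 12:34 AM − 10:30 = 2:04 PM UTC on Jul 22.
Add 10 hours and 32 minutes leg 1 → 12:36 AM UTC (Jul 23).
Add 1 hour and 45 minutes layover in Kathmandu → 2:21 AM UTC.
Add 2 hours leg 2 → 4:21 AM UTC.
Add 7 hours and 12 minutes layover in Melbourne → 11:33 AM UTC.
Add 12 hours 13 minutes leg 3 → 11:46 PM UTC.
Perth is UTC+8:00, so local arrival = 11:46 PM + 8:00 = 7:46 AM on Jul 24.

7:46 AM on July 24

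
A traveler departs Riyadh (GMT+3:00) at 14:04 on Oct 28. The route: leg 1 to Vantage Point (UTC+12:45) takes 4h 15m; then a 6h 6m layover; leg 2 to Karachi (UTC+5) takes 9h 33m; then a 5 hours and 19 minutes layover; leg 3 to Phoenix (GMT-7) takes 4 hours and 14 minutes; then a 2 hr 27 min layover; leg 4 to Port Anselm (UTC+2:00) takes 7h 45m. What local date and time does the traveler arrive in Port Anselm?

Convert departure to UTC: 14:04 − 3:00 = 11:04 UTC on Oct 28.
Add 4 hours 15 minutes leg 1 → 15:19 UTC.
Add 6 hours 6 minutes layover in Vantage Point → 21:25 UTC.
Add 9 hours and 33 minutes leg 2 → 06:58 UTC (Oct 29).
Add 5 hours 19 minutes layover in Karachi → 12:17 UTC.
Add 4 hours and 14 minutes leg 3 → 16:31 UTC.
Add 2 hours 27 minutes layover in Phoenix → 18:58 UTC.
Add 7 hours and 45 minutes leg 4 → 02:43 UTC (Oct 30).
Port Anselm is UTC+2:00, so local arrival = 02:43 + 2:00 = 04:43 on Oct 30.

04:43 on Oct 30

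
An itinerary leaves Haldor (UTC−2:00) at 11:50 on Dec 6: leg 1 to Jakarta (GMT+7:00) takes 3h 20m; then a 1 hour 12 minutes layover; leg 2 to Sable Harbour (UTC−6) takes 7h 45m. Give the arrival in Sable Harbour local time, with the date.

20:07 on December 6

Convert departure to UTC: 11:50 + 2:00 = 13:50 UTC on Dec 6.
Add 3 hours 20 minutes leg 1 → 17:10 UTC.
Add 1 hour 12 minutes layover in Jakarta → 18:22 UTC.
Add 7 hours and 45 minutes leg 2 → 02:07 UTC (Dec 7).
Sable Harbour is UTC−6:00, so local arrival = 02:07 − 6:00 = 20:07 on Dec 6.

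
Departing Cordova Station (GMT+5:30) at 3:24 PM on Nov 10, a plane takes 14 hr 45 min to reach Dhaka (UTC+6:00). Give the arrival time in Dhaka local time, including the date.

Convert departure to UTC: 3:24 PM − 5:30 = 9:54 AM UTC on Nov 10.
Add 14 hours 45 minutes travel time → 12:39 AM UTC (Nov 11).
Dhaka is UTC+6:00, so local arrival = 12:39 AM + 6:00 = 6:39 AM on Nov 11.

6:39 AM on Nov 11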